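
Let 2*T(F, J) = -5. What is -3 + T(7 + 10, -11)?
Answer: -11/2 ≈ -5.5000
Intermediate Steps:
T(F, J) = -5/2 (T(F, J) = (1/2)*(-5) = -5/2)
-3 + T(7 + 10, -11) = -3 - 5/2 = -11/2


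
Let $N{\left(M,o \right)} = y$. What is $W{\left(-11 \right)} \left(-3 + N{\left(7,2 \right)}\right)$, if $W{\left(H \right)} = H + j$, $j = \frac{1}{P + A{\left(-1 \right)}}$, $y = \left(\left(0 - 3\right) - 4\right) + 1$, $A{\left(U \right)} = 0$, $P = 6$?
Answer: $\frac{195}{2} \approx 97.5$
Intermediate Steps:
$y = -6$ ($y = \left(\left(0 - 3\right) - 4\right) + 1 = \left(-3 - 4\right) + 1 = -7 + 1 = -6$)
$j = \frac{1}{6}$ ($j = \frac{1}{6 + 0} = \frac{1}{6} \approx 0.16667$)
$N{\left(M,o \right)} = -6$
$W{\left(H \right)} = \frac{1}{6} + H$ ($W{\left(H \right)} = H + \frac{1}{6} = \frac{1}{6} + H$)
$W{\left(-11 \right)} \left(-3 + N{\left(7,2 \right)}\right) = \left(\frac{1}{6} - 11\right) \left(-3 - 6\right) = \left(- \frac{65}{6}\right) \left(-9\right) = \frac{195}{2}$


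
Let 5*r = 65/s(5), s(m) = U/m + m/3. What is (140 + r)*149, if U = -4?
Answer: 23095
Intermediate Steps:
s(m) = -4/m + m/3
r = 15 (r = (65/(-4/5 + (1/3)*5))/5 = (65/(-4*1/5 + 5/3))/5 = (65/(-4/5 + 5/3))/5 = (65/(13/15))/5 = (65*(15/13))/5 = (1/5)*75 = 15)
(140 + r)*149 = (140 + 15)*149 = 155*149 = 23095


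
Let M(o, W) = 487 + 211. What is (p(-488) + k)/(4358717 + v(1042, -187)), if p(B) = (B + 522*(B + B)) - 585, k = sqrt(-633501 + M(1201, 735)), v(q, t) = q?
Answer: -510545/4359759 + I*sqrt(632803)/4359759 ≈ -0.1171 + 0.00018246*I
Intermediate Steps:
M(o, W) = 698
k = I*sqrt(632803) (k = sqrt(-633501 + 698) = sqrt(-632803) = I*sqrt(632803) ≈ 795.49*I)
p(B) = -585 + 1045*B (p(B) = (B + 522*(2*B)) - 585 = (B + 1044*B) - 585 = 1045*B - 585 = -585 + 1045*B)
(p(-488) + k)/(4358717 + v(1042, -187)) = ((-585 + 1045*(-488)) + I*sqrt(632803))/(4358717 + 1042) = ((-585 - 509960) + I*sqrt(632803))/4359759 = (-510545 + I*sqrt(632803))*(1/4359759) = -510545/4359759 + I*sqrt(632803)/4359759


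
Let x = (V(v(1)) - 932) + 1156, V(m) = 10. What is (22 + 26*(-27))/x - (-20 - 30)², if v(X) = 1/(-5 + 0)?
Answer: -292840/117 ≈ -2502.9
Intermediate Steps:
v(X) = -⅕ (v(X) = 1/(-5) = -⅕)
x = 234 (x = (10 - 932) + 1156 = -922 + 1156 = 234)
(22 + 26*(-27))/x - (-20 - 30)² = (22 + 26*(-27))/234 - (-20 - 30)² = (22 - 702)*(1/234) - 1*(-50)² = -680*1/234 - 1*2500 = -340/117 - 2500 = -292840/117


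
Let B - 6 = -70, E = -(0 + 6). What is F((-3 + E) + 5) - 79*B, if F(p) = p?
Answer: 5052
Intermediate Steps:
E = -6 (E = -1*6 = -6)
B = -64 (B = 6 - 70 = -64)
F((-3 + E) + 5) - 79*B = ((-3 - 6) + 5) - 79*(-64) = (-9 + 5) + 5056 = -4 + 5056 = 5052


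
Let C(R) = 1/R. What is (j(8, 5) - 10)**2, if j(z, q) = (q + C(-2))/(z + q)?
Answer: 63001/676 ≈ 93.197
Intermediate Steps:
j(z, q) = (-1/2 + q)/(q + z) (j(z, q) = (q + 1/(-2))/(z + q) = (q - 1/2)/(q + z) = (-1/2 + q)/(q + z))
(j(8, 5) - 10)**2 = ((-1/2 + 5)/(5 + 8) - 10)**2 = ((9/2)/13 - 10)**2 = ((1/13)*(9/2) - 10)**2 = (9/26 - 10)**2 = (-251/26)**2 = 63001/676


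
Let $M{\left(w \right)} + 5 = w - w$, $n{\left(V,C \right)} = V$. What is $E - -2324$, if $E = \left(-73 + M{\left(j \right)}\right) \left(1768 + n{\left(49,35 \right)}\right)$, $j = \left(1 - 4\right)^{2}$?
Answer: $-139402$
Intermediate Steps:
$j = 9$ ($j = \left(-3\right)^{2} = 9$)
$M{\left(w \right)} = -5$ ($M{\left(w \right)} = -5 + \left(w - w\right) = -5 + 0 = -5$)
$E = -141726$ ($E = \left(-73 - 5\right) \left(1768 + 49\right) = \left(-78\right) 1817 = -141726$)
$E - -2324 = -141726 - -2324 = -141726 + 2324 = -139402$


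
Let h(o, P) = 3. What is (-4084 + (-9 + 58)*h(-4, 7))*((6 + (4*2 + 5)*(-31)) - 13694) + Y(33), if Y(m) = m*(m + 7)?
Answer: 55477587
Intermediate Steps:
Y(m) = m*(7 + m)
(-4084 + (-9 + 58)*h(-4, 7))*((6 + (4*2 + 5)*(-31)) - 13694) + Y(33) = (-4084 + (-9 + 58)*3)*((6 + (4*2 + 5)*(-31)) - 13694) + 33*(7 + 33) = (-4084 + 49*3)*((6 + (8 + 5)*(-31)) - 13694) + 33*40 = (-4084 + 147)*((6 + 13*(-31)) - 13694) + 1320 = -3937*((6 - 403) - 13694) + 1320 = -3937*(-397 - 13694) + 1320 = -3937*(-14091) + 1320 = 55476267 + 1320 = 55477587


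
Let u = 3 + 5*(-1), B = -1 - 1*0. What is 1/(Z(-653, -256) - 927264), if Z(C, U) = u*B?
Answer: -1/927262 ≈ -1.0784e-6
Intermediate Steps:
B = -1 (B = -1 + 0 = -1)
u = -2 (u = 3 - 5 = -2)
Z(C, U) = 2 (Z(C, U) = -2*(-1) = 2)
1/(Z(-653, -256) - 927264) = 1/(2 - 927264) = 1/(-927262) = -1/927262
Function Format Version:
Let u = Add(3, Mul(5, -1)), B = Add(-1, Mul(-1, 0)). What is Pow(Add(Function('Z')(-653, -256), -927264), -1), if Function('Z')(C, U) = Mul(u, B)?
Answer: Rational(-1, 927262) ≈ -1.0784e-6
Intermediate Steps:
B = -1 (B = Add(-1, 0) = -1)
u = -2 (u = Add(3, -5) = -2)
Function('Z')(C, U) = 2 (Function('Z')(C, U) = Mul(-2, -1) = 2)
Pow(Add(Function('Z')(-653, -256), -927264), -1) = Pow(Add(2, -927264), -1) = Pow(-927262, -1) = Rational(-1, 927262)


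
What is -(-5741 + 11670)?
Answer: -5929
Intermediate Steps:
-(-5741 + 11670) = -1*5929 = -5929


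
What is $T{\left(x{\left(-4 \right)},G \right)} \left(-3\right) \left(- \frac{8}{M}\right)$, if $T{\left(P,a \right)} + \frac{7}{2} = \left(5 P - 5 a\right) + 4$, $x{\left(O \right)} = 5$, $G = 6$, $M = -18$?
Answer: $6$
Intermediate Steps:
$T{\left(P,a \right)} = \frac{1}{2} - 5 a + 5 P$ ($T{\left(P,a \right)} = - \frac{7}{2} + \left(\left(5 P - 5 a\right) + 4\right) = - \frac{7}{2} + \left(\left(- 5 a + 5 P\right) + 4\right) = - \frac{7}{2} + \left(4 - 5 a + 5 P\right) = \frac{1}{2} - 5 a + 5 P$)
$T{\left(x{\left(-4 \right)},G \right)} \left(-3\right) \left(- \frac{8}{M}\right) = \left(\frac{1}{2} - 30 + 5 \cdot 5\right) \left(-3\right) \left(- \frac{8}{-18}\right) = \left(\frac{1}{2} - 30 + 25\right) \left(-3\right) \left(\left(-8\right) \left(- \frac{1}{18}\right)\right) = \left(- \frac{9}{2}\right) \left(-3\right) \frac{4}{9} = \frac{27}{2} \cdot \frac{4}{9} = 6$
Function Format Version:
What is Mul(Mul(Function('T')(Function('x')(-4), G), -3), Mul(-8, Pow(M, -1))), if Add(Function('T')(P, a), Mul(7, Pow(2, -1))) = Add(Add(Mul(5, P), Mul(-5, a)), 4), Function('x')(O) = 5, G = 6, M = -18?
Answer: 6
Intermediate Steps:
Function('T')(P, a) = Add(Rational(1, 2), Mul(-5, a), Mul(5, P)) (Function('T')(P, a) = Add(Rational(-7, 2), Add(Add(Mul(5, P), Mul(-5, a)), 4)) = Add(Rational(-7, 2), Add(Add(Mul(-5, a), Mul(5, P)), 4)) = Add(Rational(-7, 2), Add(4, Mul(-5, a), Mul(5, P))) = Add(Rational(1, 2), Mul(-5, a), Mul(5, P)))
Mul(Mul(Function('T')(Function('x')(-4), G), -3), Mul(-8, Pow(M, -1))) = Mul(Mul(Add(Rational(1, 2), Mul(-5, 6), Mul(5, 5)), -3), Mul(-8, Pow(-18, -1))) = Mul(Mul(Add(Rational(1, 2), -30, 25), -3), Mul(-8, Rational(-1, 18))) = Mul(Mul(Rational(-9, 2), -3), Rational(4, 9)) = Mul(Rational(27, 2), Rational(4, 9)) = 6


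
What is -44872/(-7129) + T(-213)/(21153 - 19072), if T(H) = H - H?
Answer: 44872/7129 ≈ 6.2943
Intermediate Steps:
T(H) = 0
-44872/(-7129) + T(-213)/(21153 - 19072) = -44872/(-7129) + 0/(21153 - 19072) = -44872*(-1/7129) + 0/2081 = 44872/7129 + 0*(1/2081) = 44872/7129 + 0 = 44872/7129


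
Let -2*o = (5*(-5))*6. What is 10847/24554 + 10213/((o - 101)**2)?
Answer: 129051287/8299252 ≈ 15.550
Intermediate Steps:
o = 75 (o = -5*(-5)*6/2 = -(-25)*6/2 = -1/2*(-150) = 75)
10847/24554 + 10213/((o - 101)**2) = 10847/24554 + 10213/((75 - 101)**2) = 10847*(1/24554) + 10213/((-26)**2) = 10847/24554 + 10213/676 = 129051287/8299252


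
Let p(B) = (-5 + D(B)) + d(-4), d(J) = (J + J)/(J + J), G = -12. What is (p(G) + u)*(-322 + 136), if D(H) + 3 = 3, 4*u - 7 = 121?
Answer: -5208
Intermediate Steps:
u = 32 (u = 7/4 + (1/4)*121 = 7/4 + 121/4 = 32)
D(H) = 0 (D(H) = -3 + 3 = 0)
d(J) = 1 (d(J) = (2*J)/((2*J)) = (2*J)*(1/(2*J)) = 1)
p(B) = -4 (p(B) = (-5 + 0) + 1 = -5 + 1 = -4)
(p(G) + u)*(-322 + 136) = (-4 + 32)*(-322 + 136) = 28*(-186) = -5208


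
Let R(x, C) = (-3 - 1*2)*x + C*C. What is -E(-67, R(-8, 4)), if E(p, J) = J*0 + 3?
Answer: -3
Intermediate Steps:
R(x, C) = C**2 - 5*x (R(x, C) = (-3 - 2)*x + C**2 = -5*x + C**2 = C**2 - 5*x)
E(p, J) = 3 (E(p, J) = 0 + 3 = 3)
-E(-67, R(-8, 4)) = -1*3 = -3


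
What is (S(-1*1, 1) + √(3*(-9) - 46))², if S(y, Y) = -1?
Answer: (1 - I*√73)² ≈ -72.0 - 17.088*I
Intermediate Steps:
(S(-1*1, 1) + √(3*(-9) - 46))² = (-1 + √(3*(-9) - 46))² = (-1 + √(-27 - 46))² = (-1 + √(-73))² = (-1 + I*√73)²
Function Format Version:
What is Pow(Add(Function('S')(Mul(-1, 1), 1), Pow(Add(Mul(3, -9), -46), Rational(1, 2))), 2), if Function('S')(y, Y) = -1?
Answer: Pow(Add(1, Mul(-1, I, Pow(73, Rational(1, 2)))), 2) ≈ Add(-72.000, Mul(-17.088, I))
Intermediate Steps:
Pow(Add(Function('S')(Mul(-1, 1), 1), Pow(Add(Mul(3, -9), -46), Rational(1, 2))), 2) = Pow(Add(-1, Pow(Add(Mul(3, -9), -46), Rational(1, 2))), 2) = Pow(Add(-1, Pow(Add(-27, -46), Rational(1, 2))), 2) = Pow(Add(-1, Pow(-73, Rational(1, 2))), 2) = Pow(Add(-1, Mul(I, Pow(73, Rational(1, 2)))), 2)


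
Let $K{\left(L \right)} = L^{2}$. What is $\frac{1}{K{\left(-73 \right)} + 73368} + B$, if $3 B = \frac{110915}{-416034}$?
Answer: $- \frac{8727429653}{98221883094} \approx -0.088854$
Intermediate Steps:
$B = - \frac{110915}{1248102}$ ($B = \frac{110915 \frac{1}{-416034}}{3} = \frac{110915 \left(- \frac{1}{416034}\right)}{3} = \frac{1}{3} \left(- \frac{110915}{416034}\right) = - \frac{110915}{1248102} \approx -0.088867$)
$\frac{1}{K{\left(-73 \right)} + 73368} + B = \frac{1}{\left(-73\right)^{2} + 73368} - \frac{110915}{1248102} = \frac{1}{5329 + 73368} - \frac{110915}{1248102} = \frac{1}{78697} - \frac{110915}{1248102} = - \frac{8727429653}{98221883094}$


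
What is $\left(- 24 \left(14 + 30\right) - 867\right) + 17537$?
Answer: $15614$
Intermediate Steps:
$\left(- 24 \left(14 + 30\right) - 867\right) + 17537 = \left(\left(-24\right) 44 - 867\right) + 17537 = \left(-1056 - 867\right) + 17537 = -1923 + 17537 = 15614$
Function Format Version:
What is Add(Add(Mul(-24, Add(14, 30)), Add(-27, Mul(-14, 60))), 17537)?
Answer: 15614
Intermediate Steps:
Add(Add(Mul(-24, Add(14, 30)), Add(-27, Mul(-14, 60))), 17537) = Add(Add(Mul(-24, 44), Add(-27, -840)), 17537) = Add(Add(-1056, -867), 17537) = Add(-1923, 17537) = 15614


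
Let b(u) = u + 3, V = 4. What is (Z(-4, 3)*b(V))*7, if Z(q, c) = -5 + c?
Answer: -98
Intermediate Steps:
b(u) = 3 + u
(Z(-4, 3)*b(V))*7 = ((-5 + 3)*(3 + 4))*7 = -2*7*7 = -14*7 = -98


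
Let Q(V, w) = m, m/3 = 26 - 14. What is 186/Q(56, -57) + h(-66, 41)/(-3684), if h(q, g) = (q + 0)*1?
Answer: 4775/921 ≈ 5.1846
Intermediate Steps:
m = 36 (m = 3*(26 - 14) = 3*12 = 36)
Q(V, w) = 36
h(q, g) = q (h(q, g) = q*1 = q)
186/Q(56, -57) + h(-66, 41)/(-3684) = 186/36 - 66/(-3684) = 186*(1/36) - 66*(-1/3684) = 31/6 + 11/614 = 4775/921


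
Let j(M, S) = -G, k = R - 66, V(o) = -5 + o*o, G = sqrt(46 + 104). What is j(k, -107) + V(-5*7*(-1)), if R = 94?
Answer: 1220 - 5*sqrt(6) ≈ 1207.8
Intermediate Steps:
G = 5*sqrt(6) (G = sqrt(150) = 5*sqrt(6) ≈ 12.247)
V(o) = -5 + o**2
k = 28 (k = 94 - 66 = 28)
j(M, S) = -5*sqrt(6)
j(k, -107) + V(-5*7*(-1)) = -5*sqrt(6) + (-5 + (-5*7*(-1))**2) = -5*sqrt(6) + (-5 + (-35*(-1))**2) = -5*sqrt(6) + (-5 + 35**2) = -5*sqrt(6) + (-5 + 1225) = -5*sqrt(6) + 1220 = 1220 - 5*sqrt(6)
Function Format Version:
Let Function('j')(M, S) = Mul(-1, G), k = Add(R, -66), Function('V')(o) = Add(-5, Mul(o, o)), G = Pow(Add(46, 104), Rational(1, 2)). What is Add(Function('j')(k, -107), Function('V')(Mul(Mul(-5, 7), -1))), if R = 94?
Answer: Add(1220, Mul(-5, Pow(6, Rational(1, 2)))) ≈ 1207.8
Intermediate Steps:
G = Mul(5, Pow(6, Rational(1, 2))) (G = Pow(150, Rational(1, 2)) = Mul(5, Pow(6, Rational(1, 2))) ≈ 12.247)
Function('V')(o) = Add(-5, Pow(o, 2))
k = 28 (k = Add(94, -66) = 28)
Function('j')(M, S) = Mul(-5, Pow(6, Rational(1, 2))) (Function('j')(M, S) = Mul(-1, Mul(5, Pow(6, Rational(1, 2)))) = Mul(-5, Pow(6, Rational(1, 2))))
Add(Function('j')(k, -107), Function('V')(Mul(Mul(-5, 7), -1))) = Add(Mul(-5, Pow(6, Rational(1, 2))), Add(-5, Pow(Mul(Mul(-5, 7), -1), 2))) = Add(Mul(-5, Pow(6, Rational(1, 2))), Add(-5, Pow(Mul(-35, -1), 2))) = Add(Mul(-5, Pow(6, Rational(1, 2))), Add(-5, Pow(35, 2))) = Add(Mul(-5, Pow(6, Rational(1, 2))), Add(-5, 1225)) = Add(Mul(-5, Pow(6, Rational(1, 2))), 1220) = Add(1220, Mul(-5, Pow(6, Rational(1, 2))))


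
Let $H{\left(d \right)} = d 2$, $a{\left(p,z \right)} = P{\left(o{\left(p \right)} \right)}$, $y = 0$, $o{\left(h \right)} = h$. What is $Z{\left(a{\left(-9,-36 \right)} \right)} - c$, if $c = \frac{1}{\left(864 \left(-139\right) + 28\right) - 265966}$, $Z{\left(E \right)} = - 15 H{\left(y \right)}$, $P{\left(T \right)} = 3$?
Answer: $\frac{1}{386034} \approx 2.5904 \cdot 10^{-6}$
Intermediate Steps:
$a{\left(p,z \right)} = 3$
$H{\left(d \right)} = 2 d$
$Z{\left(E \right)} = 0$ ($Z{\left(E \right)} = - 15 \cdot 2 \cdot 0 = \left(-15\right) 0 = 0$)
$c = - \frac{1}{386034}$ ($c = \frac{1}{\left(-120096 + 28\right) - 265966} = \frac{1}{-120068 - 265966} = \frac{1}{-386034} = - \frac{1}{386034} \approx -2.5904 \cdot 10^{-6}$)
$Z{\left(a{\left(-9,-36 \right)} \right)} - c = 0 - - \frac{1}{386034} = 0 + \frac{1}{386034} = \frac{1}{386034}$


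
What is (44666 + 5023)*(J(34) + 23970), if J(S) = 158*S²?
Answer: 10266641802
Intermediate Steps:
(44666 + 5023)*(J(34) + 23970) = (44666 + 5023)*(158*34² + 23970) = 49689*(158*1156 + 23970) = 49689*(182648 + 23970) = 49689*206618 = 10266641802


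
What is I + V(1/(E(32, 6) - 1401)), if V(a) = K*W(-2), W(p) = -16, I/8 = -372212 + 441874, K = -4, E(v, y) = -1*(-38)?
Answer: 557360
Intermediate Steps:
E(v, y) = 38
I = 557296 (I = 8*(-372212 + 441874) = 8*69662 = 557296)
V(a) = 64 (V(a) = -4*(-16) = 64)
I + V(1/(E(32, 6) - 1401)) = 557296 + 64 = 557360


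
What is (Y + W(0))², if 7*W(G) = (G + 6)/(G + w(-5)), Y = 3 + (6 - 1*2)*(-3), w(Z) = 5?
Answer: 95481/1225 ≈ 77.944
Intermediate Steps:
Y = -9 (Y = 3 + (6 - 2)*(-3) = 3 + 4*(-3) = 3 - 12 = -9)
W(G) = (6 + G)/(7*(5 + G)) (W(G) = ((G + 6)/(G + 5))/7 = ((6 + G)/(5 + G))/7 = (6 + G)/(7*(5 + G)))
(Y + W(0))² = (-9 + (6 + 0)/(7*(5 + 0)))² = (-9 + (⅐)*6/5)² = (-9 + (⅐)*(⅕)*6)² = (-9 + 6/35)² = (-309/35)² = 95481/1225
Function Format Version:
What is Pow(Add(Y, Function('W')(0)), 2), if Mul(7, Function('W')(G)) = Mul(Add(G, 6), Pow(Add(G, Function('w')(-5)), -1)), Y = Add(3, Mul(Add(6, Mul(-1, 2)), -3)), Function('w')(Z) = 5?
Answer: Rational(95481, 1225) ≈ 77.944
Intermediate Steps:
Y = -9 (Y = Add(3, Mul(Add(6, -2), -3)) = Add(3, Mul(4, -3)) = Add(3, -12) = -9)
Function('W')(G) = Mul(Rational(1, 7), Pow(Add(5, G), -1), Add(6, G)) (Function('W')(G) = Mul(Rational(1, 7), Mul(Add(G, 6), Pow(Add(G, 5), -1))) = Mul(Rational(1, 7), Mul(Add(6, G), Pow(Add(5, G), -1))) = Mul(Rational(1, 7), Mul(Pow(Add(5, G), -1), Add(6, G))) = Mul(Rational(1, 7), Pow(Add(5, G), -1), Add(6, G)))
Pow(Add(Y, Function('W')(0)), 2) = Pow(Add(-9, Mul(Rational(1, 7), Pow(Add(5, 0), -1), Add(6, 0))), 2) = Pow(Add(-9, Mul(Rational(1, 7), Pow(5, -1), 6)), 2) = Pow(Add(-9, Mul(Rational(1, 7), Rational(1, 5), 6)), 2) = Pow(Add(-9, Rational(6, 35)), 2) = Pow(Rational(-309, 35), 2) = Rational(95481, 1225)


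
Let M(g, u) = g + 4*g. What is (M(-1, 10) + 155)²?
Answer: 22500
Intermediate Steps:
M(g, u) = 5*g
(M(-1, 10) + 155)² = (5*(-1) + 155)² = (-5 + 155)² = 150² = 22500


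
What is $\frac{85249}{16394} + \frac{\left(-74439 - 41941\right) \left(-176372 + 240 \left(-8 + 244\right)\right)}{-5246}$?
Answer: $- \frac{114220136473393}{43001462} \approx -2.6562 \cdot 10^{6}$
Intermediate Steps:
$\frac{85249}{16394} + \frac{\left(-74439 - 41941\right) \left(-176372 + 240 \left(-8 + 244\right)\right)}{-5246} = 85249 \cdot \frac{1}{16394} + - 116380 \left(-176372 + 240 \cdot 236\right) \left(- \frac{1}{5246}\right) = \frac{85249}{16394} + - 116380 \left(-176372 + 56640\right) \left(- \frac{1}{5246}\right) = \frac{85249}{16394} + \left(-116380\right) \left(-119732\right) \left(- \frac{1}{5246}\right) = \frac{85249}{16394} + 13934410160 \left(- \frac{1}{5246}\right) = \frac{85249}{16394} - \frac{6967205080}{2623} = - \frac{114220136473393}{43001462}$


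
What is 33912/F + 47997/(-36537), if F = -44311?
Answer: -1121945937/539663669 ≈ -2.0790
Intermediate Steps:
33912/F + 47997/(-36537) = 33912/(-44311) + 47997/(-36537) = 33912*(-1/44311) + 47997*(-1/36537) = -33912/44311 - 15999/12179 = -1121945937/539663669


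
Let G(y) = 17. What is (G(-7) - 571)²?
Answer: 306916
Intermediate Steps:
(G(-7) - 571)² = (17 - 571)² = (-554)² = 306916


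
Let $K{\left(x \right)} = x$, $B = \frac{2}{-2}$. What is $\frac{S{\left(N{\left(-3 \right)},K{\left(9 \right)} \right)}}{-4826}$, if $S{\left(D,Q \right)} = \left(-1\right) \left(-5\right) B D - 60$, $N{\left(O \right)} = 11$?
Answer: $\frac{115}{4826} \approx 0.023829$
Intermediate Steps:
$B = -1$ ($B = 2 \left(- \frac{1}{2}\right) = -1$)
$S{\left(D,Q \right)} = -60 - 5 D$ ($S{\left(D,Q \right)} = \left(-1\right) \left(-5\right) \left(-1\right) D - 60 = 5 \left(-1\right) D - 60 = - 5 D - 60 = -60 - 5 D$)
$\frac{S{\left(N{\left(-3 \right)},K{\left(9 \right)} \right)}}{-4826} = \frac{-60 - 55}{-4826} = \left(-60 - 55\right) \left(- \frac{1}{4826}\right) = \left(-115\right) \left(- \frac{1}{4826}\right) = \frac{115}{4826}$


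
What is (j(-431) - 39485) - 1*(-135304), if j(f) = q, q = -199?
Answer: 95620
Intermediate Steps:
j(f) = -199
(j(-431) - 39485) - 1*(-135304) = (-199 - 39485) - 1*(-135304) = -39684 + 135304 = 95620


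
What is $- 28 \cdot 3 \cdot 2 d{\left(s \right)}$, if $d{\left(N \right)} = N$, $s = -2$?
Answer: $336$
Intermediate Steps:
$- 28 \cdot 3 \cdot 2 d{\left(s \right)} = - 28 \cdot 3 \cdot 2 \left(-2\right) = - 28 \cdot 6 \left(-2\right) = \left(-28\right) \left(-12\right) = 336$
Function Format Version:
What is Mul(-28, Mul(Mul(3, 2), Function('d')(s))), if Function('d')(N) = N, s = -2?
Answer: 336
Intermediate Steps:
Mul(-28, Mul(Mul(3, 2), Function('d')(s))) = Mul(-28, Mul(Mul(3, 2), -2)) = Mul(-28, Mul(6, -2)) = Mul(-28, -12) = 336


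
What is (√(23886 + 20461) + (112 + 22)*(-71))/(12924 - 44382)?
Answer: 4757/15729 - √44347/31458 ≈ 0.29574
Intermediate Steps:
(√(23886 + 20461) + (112 + 22)*(-71))/(12924 - 44382) = (√44347 + 134*(-71))/(-31458) = (√44347 - 9514)*(-1/31458) = (-9514 + √44347)*(-1/31458) = 4757/15729 - √44347/31458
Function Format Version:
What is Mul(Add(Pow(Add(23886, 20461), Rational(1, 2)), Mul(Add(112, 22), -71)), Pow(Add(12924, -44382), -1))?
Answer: Add(Rational(4757, 15729), Mul(Rational(-1, 31458), Pow(44347, Rational(1, 2)))) ≈ 0.29574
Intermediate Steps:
Mul(Add(Pow(Add(23886, 20461), Rational(1, 2)), Mul(Add(112, 22), -71)), Pow(Add(12924, -44382), -1)) = Mul(Add(Pow(44347, Rational(1, 2)), Mul(134, -71)), Pow(-31458, -1)) = Mul(Add(Pow(44347, Rational(1, 2)), -9514), Rational(-1, 31458)) = Mul(Add(-9514, Pow(44347, Rational(1, 2))), Rational(-1, 31458)) = Add(Rational(4757, 15729), Mul(Rational(-1, 31458), Pow(44347, Rational(1, 2))))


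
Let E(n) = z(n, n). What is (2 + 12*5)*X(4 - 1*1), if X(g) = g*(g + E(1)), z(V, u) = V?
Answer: 744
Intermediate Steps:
E(n) = n
X(g) = g*(1 + g) (X(g) = g*(g + 1) = g*(1 + g))
(2 + 12*5)*X(4 - 1*1) = (2 + 12*5)*((4 - 1*1)*(1 + (4 - 1*1))) = (2 + 60)*((4 - 1)*(1 + (4 - 1))) = 62*(3*(1 + 3)) = 62*(3*4) = 62*12 = 744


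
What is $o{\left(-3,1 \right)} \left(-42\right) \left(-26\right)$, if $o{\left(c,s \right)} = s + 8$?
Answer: $9828$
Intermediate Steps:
$o{\left(c,s \right)} = 8 + s$
$o{\left(-3,1 \right)} \left(-42\right) \left(-26\right) = \left(8 + 1\right) \left(-42\right) \left(-26\right) = 9 \left(-42\right) \left(-26\right) = \left(-378\right) \left(-26\right) = 9828$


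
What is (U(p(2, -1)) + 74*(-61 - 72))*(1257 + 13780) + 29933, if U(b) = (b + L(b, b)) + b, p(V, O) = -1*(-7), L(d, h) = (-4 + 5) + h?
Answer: -147633407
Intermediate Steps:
L(d, h) = 1 + h
p(V, O) = 7
U(b) = 1 + 3*b (U(b) = (b + (1 + b)) + b = (1 + 2*b) + b = 1 + 3*b)
(U(p(2, -1)) + 74*(-61 - 72))*(1257 + 13780) + 29933 = ((1 + 3*7) + 74*(-61 - 72))*(1257 + 13780) + 29933 = ((1 + 21) + 74*(-133))*15037 + 29933 = (22 - 9842)*15037 + 29933 = -9820*15037 + 29933 = -147663340 + 29933 = -147633407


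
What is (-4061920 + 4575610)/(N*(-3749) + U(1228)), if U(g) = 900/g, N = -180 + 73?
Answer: 78851415/61575563 ≈ 1.2806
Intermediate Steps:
N = -107
(-4061920 + 4575610)/(N*(-3749) + U(1228)) = (-4061920 + 4575610)/(-107*(-3749) + 900/1228) = 513690/(401143 + 900*(1/1228)) = 513690/(401143 + 225/307) = 513690/(123151126/307) = 513690*(307/123151126) = 78851415/61575563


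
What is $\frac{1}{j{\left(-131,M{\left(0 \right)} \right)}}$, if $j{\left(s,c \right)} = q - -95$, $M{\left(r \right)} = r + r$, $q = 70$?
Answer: $\frac{1}{165} \approx 0.0060606$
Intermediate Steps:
$M{\left(r \right)} = 2 r$
$j{\left(s,c \right)} = 165$ ($j{\left(s,c \right)} = 70 - -95 = 70 + 95 = 165$)
$\frac{1}{j{\left(-131,M{\left(0 \right)} \right)}} = \frac{1}{165}$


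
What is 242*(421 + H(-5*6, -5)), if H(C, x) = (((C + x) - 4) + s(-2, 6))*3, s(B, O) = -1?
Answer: 72842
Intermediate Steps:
H(C, x) = -15 + 3*C + 3*x (H(C, x) = (((C + x) - 4) - 1)*3 = ((-4 + C + x) - 1)*3 = (-5 + C + x)*3 = -15 + 3*C + 3*x)
242*(421 + H(-5*6, -5)) = 242*(421 + (-15 + 3*(-5*6) + 3*(-5))) = 242*(421 + (-15 + 3*(-30) - 15)) = 242*(421 + (-15 - 90 - 15)) = 242*(421 - 120) = 242*301 = 72842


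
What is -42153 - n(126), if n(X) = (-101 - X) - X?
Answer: -41800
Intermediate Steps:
n(X) = -101 - 2*X
-42153 - n(126) = -42153 - (-101 - 2*126) = -42153 - (-101 - 252) = -42153 - 1*(-353) = -42153 + 353 = -41800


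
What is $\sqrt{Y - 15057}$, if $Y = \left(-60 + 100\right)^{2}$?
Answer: $i \sqrt{13457} \approx 116.0 i$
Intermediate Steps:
$Y = 1600$ ($Y = 40^{2} = 1600$)
$\sqrt{Y - 15057} = \sqrt{1600 - 15057} = \sqrt{-13457} = i \sqrt{13457}$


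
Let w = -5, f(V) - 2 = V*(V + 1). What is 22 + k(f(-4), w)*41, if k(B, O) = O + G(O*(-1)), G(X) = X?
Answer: 22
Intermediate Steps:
f(V) = 2 + V*(1 + V) (f(V) = 2 + V*(V + 1) = 2 + V*(1 + V))
k(B, O) = 0 (k(B, O) = O + O*(-1) = O - O = 0)
22 + k(f(-4), w)*41 = 22 + 0*41 = 22 + 0 = 22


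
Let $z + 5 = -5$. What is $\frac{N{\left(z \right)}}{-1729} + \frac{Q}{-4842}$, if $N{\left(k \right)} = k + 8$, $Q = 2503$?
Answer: $- \frac{4318003}{8371818} \approx -0.51578$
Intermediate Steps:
$z = -10$ ($z = -5 - 5 = -10$)
$N{\left(k \right)} = 8 + k$
$\frac{N{\left(z \right)}}{-1729} + \frac{Q}{-4842} = \frac{8 - 10}{-1729} + \frac{2503}{-4842} = \left(-2\right) \left(- \frac{1}{1729}\right) + 2503 \left(- \frac{1}{4842}\right) = \frac{2}{1729} - \frac{2503}{4842} = - \frac{4318003}{8371818}$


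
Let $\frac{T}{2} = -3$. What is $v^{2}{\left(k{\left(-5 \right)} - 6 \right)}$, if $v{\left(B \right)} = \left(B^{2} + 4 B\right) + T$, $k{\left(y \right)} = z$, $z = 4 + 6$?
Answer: $676$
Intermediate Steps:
$z = 10$
$T = -6$ ($T = 2 \left(-3\right) = -6$)
$k{\left(y \right)} = 10$
$v{\left(B \right)} = -6 + B^{2} + 4 B$ ($v{\left(B \right)} = \left(B^{2} + 4 B\right) - 6 = -6 + B^{2} + 4 B$)
$v^{2}{\left(k{\left(-5 \right)} - 6 \right)} = \left(-6 + \left(10 - 6\right)^{2} + 4 \left(10 - 6\right)\right)^{2} = \left(-6 + 4^{2} + 4 \cdot 4\right)^{2} = \left(-6 + 16 + 16\right)^{2} = 26^{2} = 676$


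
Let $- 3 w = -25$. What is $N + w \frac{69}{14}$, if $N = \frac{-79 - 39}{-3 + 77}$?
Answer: $\frac{20449}{518} \approx 39.477$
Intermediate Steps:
$N = - \frac{59}{37}$ ($N = - \frac{118}{74} = \left(-118\right) \frac{1}{74} = - \frac{59}{37} \approx -1.5946$)
$w = \frac{25}{3}$ ($w = \left(- \frac{1}{3}\right) \left(-25\right) = \frac{25}{3} \approx 8.3333$)
$N + w \frac{69}{14} = - \frac{59}{37} + \frac{25 \cdot \frac{69}{14}}{3} = - \frac{59}{37} + \frac{25 \cdot 69 \cdot \frac{1}{14}}{3} = - \frac{59}{37} + \frac{25}{3} \cdot \frac{69}{14} = - \frac{59}{37} + \frac{575}{14} = \frac{20449}{518}$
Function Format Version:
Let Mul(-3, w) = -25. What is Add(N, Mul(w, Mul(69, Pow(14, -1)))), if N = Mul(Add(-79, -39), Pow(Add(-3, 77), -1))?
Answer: Rational(20449, 518) ≈ 39.477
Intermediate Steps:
N = Rational(-59, 37) (N = Mul(-118, Pow(74, -1)) = Mul(-118, Rational(1, 74)) = Rational(-59, 37) ≈ -1.5946)
w = Rational(25, 3) (w = Mul(Rational(-1, 3), -25) = Rational(25, 3) ≈ 8.3333)
Add(N, Mul(w, Mul(69, Pow(14, -1)))) = Add(Rational(-59, 37), Mul(Rational(25, 3), Mul(69, Pow(14, -1)))) = Add(Rational(-59, 37), Mul(Rational(25, 3), Mul(69, Rational(1, 14)))) = Add(Rational(-59, 37), Mul(Rational(25, 3), Rational(69, 14))) = Add(Rational(-59, 37), Rational(575, 14)) = Rational(20449, 518)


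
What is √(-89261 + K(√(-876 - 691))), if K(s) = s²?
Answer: 174*I*√3 ≈ 301.38*I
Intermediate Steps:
√(-89261 + K(√(-876 - 691))) = √(-89261 + (√(-876 - 691))²) = √(-89261 + (√(-1567))²) = √(-89261 + (I*√1567)²) = √(-89261 - 1567) = √(-90828) = 174*I*√3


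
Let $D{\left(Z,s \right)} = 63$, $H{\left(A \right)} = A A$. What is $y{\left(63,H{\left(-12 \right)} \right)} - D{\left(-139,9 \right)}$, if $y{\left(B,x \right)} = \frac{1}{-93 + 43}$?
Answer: $- \frac{3151}{50} \approx -63.02$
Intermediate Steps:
$H{\left(A \right)} = A^{2}$
$y{\left(B,x \right)} = - \frac{1}{50}$ ($y{\left(B,x \right)} = \frac{1}{-50} = - \frac{1}{50}$)
$y{\left(63,H{\left(-12 \right)} \right)} - D{\left(-139,9 \right)} = - \frac{1}{50} - 63 = - \frac{3151}{50}$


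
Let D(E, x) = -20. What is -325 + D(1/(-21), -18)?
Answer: -345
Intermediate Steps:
-325 + D(1/(-21), -18) = -325 - 20 = -345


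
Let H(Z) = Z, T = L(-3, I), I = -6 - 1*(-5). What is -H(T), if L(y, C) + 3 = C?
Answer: 4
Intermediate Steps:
I = -1 (I = -6 + 5 = -1)
L(y, C) = -3 + C
T = -4 (T = -3 - 1 = -4)
-H(T) = -1*(-4) = 4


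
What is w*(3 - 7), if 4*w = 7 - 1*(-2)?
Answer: -9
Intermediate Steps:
w = 9/4 (w = (7 - 1*(-2))/4 = (7 + 2)/4 = (¼)*9 = 9/4 ≈ 2.2500)
w*(3 - 7) = 9*(3 - 7)/4 = (9/4)*(-4) = -9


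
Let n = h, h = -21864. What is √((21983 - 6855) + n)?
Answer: 4*I*√421 ≈ 82.073*I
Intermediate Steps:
n = -21864
√((21983 - 6855) + n) = √((21983 - 6855) - 21864) = √(15128 - 21864) = √(-6736) = 4*I*√421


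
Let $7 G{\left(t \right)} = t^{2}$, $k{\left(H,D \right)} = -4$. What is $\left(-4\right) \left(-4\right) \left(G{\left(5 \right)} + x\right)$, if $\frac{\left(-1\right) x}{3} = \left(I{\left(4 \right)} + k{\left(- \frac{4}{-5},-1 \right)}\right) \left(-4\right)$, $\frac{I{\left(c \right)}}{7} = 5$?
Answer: $\frac{42064}{7} \approx 6009.1$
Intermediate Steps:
$I{\left(c \right)} = 35$ ($I{\left(c \right)} = 7 \cdot 5 = 35$)
$x = 372$ ($x = - 3 \left(35 - 4\right) \left(-4\right) = - 3 \cdot 31 \left(-4\right) = \left(-3\right) \left(-124\right) = 372$)
$G{\left(t \right)} = \frac{t^{2}}{7}$
$\left(-4\right) \left(-4\right) \left(G{\left(5 \right)} + x\right) = \left(-4\right) \left(-4\right) \left(\frac{5^{2}}{7} + 372\right) = 16 \left(\frac{1}{7} \cdot 25 + 372\right) = 16 \left(\frac{25}{7} + 372\right) = 16 \cdot \frac{2629}{7} = \frac{42064}{7}$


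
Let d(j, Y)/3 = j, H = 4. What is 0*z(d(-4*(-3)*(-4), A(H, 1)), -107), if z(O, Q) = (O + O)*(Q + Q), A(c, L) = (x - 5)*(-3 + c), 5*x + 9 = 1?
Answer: 0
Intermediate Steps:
x = -8/5 (x = -9/5 + (⅕)*1 = -9/5 + ⅕ = -8/5 ≈ -1.6000)
A(c, L) = 99/5 - 33*c/5 (A(c, L) = (-8/5 - 5)*(-3 + c) = -33*(-3 + c)/5 = 99/5 - 33*c/5)
d(j, Y) = 3*j
z(O, Q) = 4*O*Q (z(O, Q) = (2*O)*(2*Q) = 4*O*Q)
0*z(d(-4*(-3)*(-4), A(H, 1)), -107) = 0*(4*(3*(-4*(-3)*(-4)))*(-107)) = 0*(4*(3*(12*(-4)))*(-107)) = 0*(4*(3*(-48))*(-107)) = 0*(4*(-144)*(-107)) = 0*61632 = 0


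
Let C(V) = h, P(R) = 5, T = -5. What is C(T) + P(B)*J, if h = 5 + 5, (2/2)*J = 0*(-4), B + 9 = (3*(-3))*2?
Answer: 10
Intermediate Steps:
B = -27 (B = -9 + (3*(-3))*2 = -9 - 9*2 = -9 - 18 = -27)
J = 0 (J = 0*(-4) = 0)
h = 10
C(V) = 10
C(T) + P(B)*J = 10 + 5*0 = 10 + 0 = 10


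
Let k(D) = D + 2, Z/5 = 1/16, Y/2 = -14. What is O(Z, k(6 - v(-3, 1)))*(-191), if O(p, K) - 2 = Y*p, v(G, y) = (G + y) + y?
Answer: 5157/4 ≈ 1289.3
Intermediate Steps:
v(G, y) = G + 2*y
Y = -28 (Y = 2*(-14) = -28)
Z = 5/16 ≈ 0.31250
k(D) = 2 + D
O(p, K) = 2 - 28*p
O(Z, k(6 - v(-3, 1)))*(-191) = (2 - 28*5/16)*(-191) = (2 - 35/4)*(-191) = -27/4*(-191) = 5157/4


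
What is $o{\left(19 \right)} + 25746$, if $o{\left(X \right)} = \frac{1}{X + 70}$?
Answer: $\frac{2291395}{89} \approx 25746.0$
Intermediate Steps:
$o{\left(X \right)} = \frac{1}{70 + X}$
$o{\left(19 \right)} + 25746 = \frac{1}{70 + 19} + 25746 = \frac{1}{89} + 25746 = \frac{2291395}{89}$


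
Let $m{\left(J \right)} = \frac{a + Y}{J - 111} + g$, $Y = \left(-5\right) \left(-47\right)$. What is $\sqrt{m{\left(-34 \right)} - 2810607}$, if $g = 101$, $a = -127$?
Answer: $\frac{i \sqrt{59090904310}}{145} \approx 1676.5 i$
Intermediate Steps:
$Y = 235$
$m{\left(J \right)} = 101 + \frac{108}{-111 + J}$ ($m{\left(J \right)} = \frac{-127 + 235}{J - 111} + 101 = \frac{108}{-111 + J} + 101 = 101 + \frac{108}{-111 + J}$)
$\sqrt{m{\left(-34 \right)} - 2810607} = \sqrt{\frac{-11103 + 101 \left(-34\right)}{-111 - 34} - 2810607} = \sqrt{\frac{-11103 - 3434}{-145} - 2810607} = \sqrt{\left(- \frac{1}{145}\right) \left(-14537\right) - 2810607} = \sqrt{\frac{14537}{145} - 2810607} = \sqrt{- \frac{407523478}{145}} = \frac{i \sqrt{59090904310}}{145}$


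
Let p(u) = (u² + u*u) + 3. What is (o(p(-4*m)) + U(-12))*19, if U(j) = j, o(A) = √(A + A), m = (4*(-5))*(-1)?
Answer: -228 + 19*√25606 ≈ 2812.4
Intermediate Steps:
m = 20 (m = -20*(-1) = 20)
p(u) = 3 + 2*u² (p(u) = (u² + u²) + 3 = 2*u² + 3 = 3 + 2*u²)
o(A) = √2*√A (o(A) = √(2*A) = √2*√A)
(o(p(-4*m)) + U(-12))*19 = (√2*√(3 + 2*(-4*20)²) - 12)*19 = (√2*√(3 + 2*(-80)²) - 12)*19 = (√2*√(3 + 2*6400) - 12)*19 = (√2*√(3 + 12800) - 12)*19 = (√2*√12803 - 12)*19 = (√25606 - 12)*19 = (-12 + √25606)*19 = -228 + 19*√25606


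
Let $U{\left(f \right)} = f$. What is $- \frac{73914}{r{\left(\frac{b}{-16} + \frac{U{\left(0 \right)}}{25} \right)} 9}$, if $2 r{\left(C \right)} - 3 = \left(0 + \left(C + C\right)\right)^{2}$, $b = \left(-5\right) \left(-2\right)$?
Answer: $- \frac{788416}{219} \approx -3600.1$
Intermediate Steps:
$b = 10$
$r{\left(C \right)} = \frac{3}{2} + 2 C^{2}$ ($r{\left(C \right)} = \frac{3}{2} + \frac{\left(0 + \left(C + C\right)\right)^{2}}{2} = \frac{3}{2} + \frac{\left(0 + 2 C\right)^{2}}{2} = \frac{3}{2} + \frac{\left(2 C\right)^{2}}{2} = \frac{3}{2} + \frac{4 C^{2}}{2} = \frac{3}{2} + 2 C^{2}$)
$- \frac{73914}{r{\left(\frac{b}{-16} + \frac{U{\left(0 \right)}}{25} \right)} 9} = - \frac{73914}{\left(\frac{3}{2} + 2 \left(\frac{10}{-16} + \frac{0}{25}\right)^{2}\right) 9} = - \frac{73914}{\left(\frac{3}{2} + 2 \left(10 \left(- \frac{1}{16}\right) + 0 \cdot \frac{1}{25}\right)^{2}\right) 9} = - \frac{73914}{\left(\frac{3}{2} + 2 \left(- \frac{5}{8} + 0\right)^{2}\right) 9} = - \frac{73914}{\left(\frac{3}{2} + 2 \left(- \frac{5}{8}\right)^{2}\right) 9} = - \frac{73914}{\left(\frac{3}{2} + 2 \cdot \frac{25}{64}\right) 9} = - \frac{73914}{\left(\frac{3}{2} + \frac{25}{32}\right) 9} = - \frac{73914}{\frac{73}{32} \cdot 9} = - \frac{73914}{\frac{657}{32}} = \left(-73914\right) \frac{32}{657} = - \frac{788416}{219}$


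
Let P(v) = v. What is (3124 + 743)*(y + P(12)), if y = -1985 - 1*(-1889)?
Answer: -324828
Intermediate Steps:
y = -96 (y = -1985 + 1889 = -96)
(3124 + 743)*(y + P(12)) = (3124 + 743)*(-96 + 12) = 3867*(-84) = -324828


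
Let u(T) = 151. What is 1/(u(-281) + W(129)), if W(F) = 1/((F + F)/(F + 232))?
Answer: 258/39319 ≈ 0.0065617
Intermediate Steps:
W(F) = (232 + F)/(2*F) (W(F) = 1/((2*F)/(232 + F)) = 1/(2*F/(232 + F)) = (232 + F)/(2*F))
1/(u(-281) + W(129)) = 1/(151 + (½)*(232 + 129)/129) = 1/(151 + (½)*(1/129)*361) = 1/(151 + 361/258) = 1/(39319/258) = 258/39319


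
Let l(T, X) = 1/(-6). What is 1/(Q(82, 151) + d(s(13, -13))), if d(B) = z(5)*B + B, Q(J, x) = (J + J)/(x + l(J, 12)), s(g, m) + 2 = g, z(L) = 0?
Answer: 905/10939 ≈ 0.082731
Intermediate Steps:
l(T, X) = -⅙
s(g, m) = -2 + g
Q(J, x) = 2*J/(-⅙ + x) (Q(J, x) = (J + J)/(x - ⅙) = (2*J)/(-⅙ + x) = 2*J/(-⅙ + x))
d(B) = B (d(B) = 0*B + B = 0 + B = B)
1/(Q(82, 151) + d(s(13, -13))) = 1/(12*82/(-1 + 6*151) + (-2 + 13)) = 1/(12*82/(-1 + 906) + 11) = 1/(12*82/905 + 11) = 1/(12*82*(1/905) + 11) = 1/(984/905 + 11) = 1/(10939/905) = 905/10939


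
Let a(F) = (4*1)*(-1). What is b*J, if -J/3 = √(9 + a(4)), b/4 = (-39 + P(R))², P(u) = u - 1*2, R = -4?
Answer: -24300*√5 ≈ -54336.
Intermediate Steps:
P(u) = -2 + u (P(u) = u - 2 = -2 + u)
a(F) = -4 (a(F) = 4*(-1) = -4)
b = 8100 (b = 4*(-39 + (-2 - 4))² = 4*(-39 - 6)² = 4*(-45)² = 4*2025 = 8100)
J = -3*√5 (J = -3*√(9 - 4) = -3*√5 ≈ -6.7082)
b*J = 8100*(-3*√5) = -24300*√5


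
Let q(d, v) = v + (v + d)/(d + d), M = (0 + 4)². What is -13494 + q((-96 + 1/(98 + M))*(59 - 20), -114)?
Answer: -3871574353/284518 ≈ -13607.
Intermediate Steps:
M = 16 (M = 4² = 16)
q(d, v) = v + (d + v)/(2*d) (q(d, v) = v + (d + v)/((2*d)) = v + (d + v)*(1/(2*d)) = v + (d + v)/(2*d))
-13494 + q((-96 + 1/(98 + M))*(59 - 20), -114) = -13494 + (½ - 114 + (½)*(-114)/((-96 + 1/(98 + 16))*(59 - 20))) = -13494 + (½ - 114 + (½)*(-114)/((-96 + 1/114)*39)) = -13494 + (½ - 114 + (½)*(-114)/(-10943/114*39)) = -13494 + (½ - 114 + (½)*(-114)/(-142259/38)) = -13494 + (½ - 114 + (½)*(-114)*(-38/142259)) = -13494 + (½ - 114 + 2166/142259) = -13494 - 32288461/284518 = -3871574353/284518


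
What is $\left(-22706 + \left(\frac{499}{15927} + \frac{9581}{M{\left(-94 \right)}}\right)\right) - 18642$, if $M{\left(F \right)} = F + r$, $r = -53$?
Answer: $- \frac{10773257094}{260141} \approx -41413.0$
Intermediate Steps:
$M{\left(F \right)} = -53 + F$ ($M{\left(F \right)} = F - 53 = -53 + F$)
$\left(-22706 + \left(\frac{499}{15927} + \frac{9581}{M{\left(-94 \right)}}\right)\right) - 18642 = \left(-22706 + \left(\frac{499}{15927} + \frac{9581}{-53 - 94}\right)\right) - 18642 = \left(-22706 + \left(499 \cdot \frac{1}{15927} + \frac{9581}{-147}\right)\right) - 18642 = \left(-22706 + \left(\frac{499}{15927} + 9581 \left(- \frac{1}{147}\right)\right)\right) - 18642 = \left(-22706 + \left(\frac{499}{15927} - \frac{9581}{147}\right)\right) - 18642 = \left(-22706 - \frac{16947026}{260141}\right) - 18642 = - \frac{5923708572}{260141} - 18642 = - \frac{10773257094}{260141}$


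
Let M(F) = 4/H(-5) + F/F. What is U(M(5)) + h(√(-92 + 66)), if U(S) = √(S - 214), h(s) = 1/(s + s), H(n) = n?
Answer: I*(-√26/52 + √5345/5) ≈ 14.524*I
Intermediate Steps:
M(F) = ⅕ (M(F) = 4/(-5) + F/F = 4*(-⅕) + 1 = -⅘ + 1 = ⅕)
h(s) = 1/(2*s)
U(S) = √(-214 + S)
U(M(5)) + h(√(-92 + 66)) = √(-214 + ⅕) + 1/(2*(√(-92 + 66))) = √(-1069/5) + 1/(2*(√(-26))) = I*√5345/5 + 1/(2*((I*√26))) = I*√5345/5 + (-I*√26/26)/2 = I*√5345/5 - I*√26/52 = -I*√26/52 + I*√5345/5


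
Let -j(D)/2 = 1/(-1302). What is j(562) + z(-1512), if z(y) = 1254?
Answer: 816355/651 ≈ 1254.0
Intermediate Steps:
j(D) = 1/651 (j(D) = -2/(-1302) = -2*(-1/1302) = 1/651)
j(562) + z(-1512) = 1/651 + 1254 = 816355/651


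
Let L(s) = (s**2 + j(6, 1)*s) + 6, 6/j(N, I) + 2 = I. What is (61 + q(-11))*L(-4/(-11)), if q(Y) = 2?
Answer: 30114/121 ≈ 248.88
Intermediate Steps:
j(N, I) = 6/(-2 + I)
L(s) = 6 + s**2 - 6*s (L(s) = (s**2 + (6/(-2 + 1))*s) + 6 = (s**2 + (6/(-1))*s) + 6 = (s**2 + (6*(-1))*s) + 6 = (s**2 - 6*s) + 6 = 6 + s**2 - 6*s)
(61 + q(-11))*L(-4/(-11)) = (61 + 2)*(6 + (-4/(-11))**2 - (-24)/(-11)) = 63*(6 + (-4*(-1/11))**2 - (-24)*(-1)/11) = 63*(6 + (4/11)**2 - 6*4/11) = 63*(6 + 16/121 - 24/11) = 63*(478/121) = 30114/121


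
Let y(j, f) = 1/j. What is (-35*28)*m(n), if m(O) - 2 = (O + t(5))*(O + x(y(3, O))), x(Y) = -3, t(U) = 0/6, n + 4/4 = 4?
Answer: -1960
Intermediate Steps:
n = 3 (n = -1 + 4 = 3)
t(U) = 0 (t(U) = 0*(1/6) = 0)
m(O) = 2 + O*(-3 + O) (m(O) = 2 + (O + 0)*(O - 3) = 2 + O*(-3 + O))
(-35*28)*m(n) = (-35*28)*(2 + 3**2 - 3*3) = -980*(2 + 9 - 9) = -980*2 = -1960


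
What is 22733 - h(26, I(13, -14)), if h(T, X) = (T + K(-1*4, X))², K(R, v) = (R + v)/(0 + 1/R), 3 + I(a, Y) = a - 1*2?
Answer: 22633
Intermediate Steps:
I(a, Y) = -5 + a (I(a, Y) = -3 + (a - 1*2) = -3 + (a - 2) = -3 + (-2 + a) = -5 + a)
K(R, v) = R*(R + v) (K(R, v) = (R + v)/(1/R) = (R + v)*R = R*(R + v))
h(T, X) = (16 + T - 4*X)² (h(T, X) = (T + (-1*4)*(-1*4 + X))² = (T - 4*(-4 + X))² = (T + (16 - 4*X))² = (16 + T - 4*X)²)
22733 - h(26, I(13, -14)) = 22733 - (16 + 26 - 4*(-5 + 13))² = 22733 - (16 + 26 - 4*8)² = 22733 - (16 + 26 - 32)² = 22733 - 1*10² = 22733 - 1*100 = 22733 - 100 = 22633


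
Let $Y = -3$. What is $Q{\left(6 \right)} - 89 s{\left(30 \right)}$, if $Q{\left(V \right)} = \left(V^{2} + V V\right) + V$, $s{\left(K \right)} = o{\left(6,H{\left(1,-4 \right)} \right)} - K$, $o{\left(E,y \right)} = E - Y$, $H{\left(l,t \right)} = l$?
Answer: $1947$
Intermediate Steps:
$o{\left(E,y \right)} = 3 + E$ ($o{\left(E,y \right)} = E - -3 = E + 3 = 3 + E$)
$s{\left(K \right)} = 9 - K$ ($s{\left(K \right)} = \left(3 + 6\right) - K = 9 - K$)
$Q{\left(V \right)} = V + 2 V^{2}$ ($Q{\left(V \right)} = \left(V^{2} + V^{2}\right) + V = 2 V^{2} + V = V + 2 V^{2}$)
$Q{\left(6 \right)} - 89 s{\left(30 \right)} = 6 \left(1 + 2 \cdot 6\right) - 89 \left(9 - 30\right) = 6 \left(1 + 12\right) - 89 \left(9 - 30\right) = 6 \cdot 13 - -1869 = 78 + 1869 = 1947$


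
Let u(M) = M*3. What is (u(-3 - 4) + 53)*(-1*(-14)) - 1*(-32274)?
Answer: 32722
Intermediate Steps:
u(M) = 3*M
(u(-3 - 4) + 53)*(-1*(-14)) - 1*(-32274) = (3*(-3 - 4) + 53)*(-1*(-14)) - 1*(-32274) = (3*(-7) + 53)*14 + 32274 = (-21 + 53)*14 + 32274 = 32*14 + 32274 = 448 + 32274 = 32722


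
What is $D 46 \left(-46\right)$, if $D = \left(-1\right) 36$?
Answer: $76176$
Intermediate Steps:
$D = -36$
$D 46 \left(-46\right) = \left(-36\right) 46 \left(-46\right) = \left(-1656\right) \left(-46\right) = 76176$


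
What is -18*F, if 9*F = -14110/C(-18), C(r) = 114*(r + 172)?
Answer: 7055/4389 ≈ 1.6074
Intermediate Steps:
C(r) = 19608 + 114*r (C(r) = 114*(172 + r) = 19608 + 114*r)
F = -7055/79002 (F = (-14110/(19608 + 114*(-18)))/9 = (-14110/(19608 - 2052))/9 = (-14110/17556)/9 = (-14110*1/17556)/9 = (⅑)*(-7055/8778) = -7055/79002 ≈ -0.089302)
-18*F = -18*(-7055/79002) = 7055/4389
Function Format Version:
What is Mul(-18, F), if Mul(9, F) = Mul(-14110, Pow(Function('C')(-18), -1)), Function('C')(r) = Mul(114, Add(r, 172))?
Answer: Rational(7055, 4389) ≈ 1.6074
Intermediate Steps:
Function('C')(r) = Add(19608, Mul(114, r)) (Function('C')(r) = Mul(114, Add(172, r)) = Add(19608, Mul(114, r)))
F = Rational(-7055, 79002) (F = Mul(Rational(1, 9), Mul(-14110, Pow(Add(19608, Mul(114, -18)), -1))) = Mul(Rational(1, 9), Mul(-14110, Pow(Add(19608, -2052), -1))) = Mul(Rational(1, 9), Mul(-14110, Pow(17556, -1))) = Mul(Rational(1, 9), Mul(-14110, Rational(1, 17556))) = Mul(Rational(1, 9), Rational(-7055, 8778)) = Rational(-7055, 79002) ≈ -0.089302)
Mul(-18, F) = Mul(-18, Rational(-7055, 79002)) = Rational(7055, 4389)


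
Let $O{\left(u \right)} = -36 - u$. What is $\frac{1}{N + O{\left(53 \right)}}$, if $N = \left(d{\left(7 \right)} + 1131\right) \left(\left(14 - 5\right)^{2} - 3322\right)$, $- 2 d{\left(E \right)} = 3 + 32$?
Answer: $- \frac{2}{7217885} \approx -2.7709 \cdot 10^{-7}$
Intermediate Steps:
$d{\left(E \right)} = - \frac{35}{2}$ ($d{\left(E \right)} = - \frac{3 + 32}{2} = \left(- \frac{1}{2}\right) 35 = - \frac{35}{2}$)
$N = - \frac{7217707}{2}$ ($N = \left(- \frac{35}{2} + 1131\right) \left(\left(14 - 5\right)^{2} - 3322\right) = \frac{2227 \left(9^{2} - 3322\right)}{2} = \frac{2227 \left(81 - 3322\right)}{2} = \frac{2227}{2} \left(-3241\right) = - \frac{7217707}{2} \approx -3.6089 \cdot 10^{6}$)
$\frac{1}{N + O{\left(53 \right)}} = \frac{1}{- \frac{7217707}{2} - 89} = \frac{1}{- \frac{7217885}{2}} = - \frac{2}{7217885}$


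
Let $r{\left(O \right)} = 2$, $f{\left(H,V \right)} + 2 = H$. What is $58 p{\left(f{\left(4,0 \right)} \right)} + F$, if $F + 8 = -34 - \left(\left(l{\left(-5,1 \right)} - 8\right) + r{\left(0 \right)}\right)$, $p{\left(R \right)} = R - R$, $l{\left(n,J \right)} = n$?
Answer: $-31$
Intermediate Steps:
$f{\left(H,V \right)} = -2 + H$
$p{\left(R \right)} = 0$
$F = -31$ ($F = -8 - 23 = -31$)
$58 p{\left(f{\left(4,0 \right)} \right)} + F = 58 \cdot 0 - 31 = 0 - 31 = -31$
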